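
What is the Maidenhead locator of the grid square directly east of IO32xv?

IO42av

Longitude subsquare x = 23; +1 → 24, wraps to 0 = a, carry into square.
Longitude square 3; +1 → 4.
The latitude characters are unchanged.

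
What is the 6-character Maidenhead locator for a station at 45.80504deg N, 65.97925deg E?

Offset from 180°W / 90°S: lon 245.9792°, lat 135.8050°.
Field: lon ⌊245.9792/20⌋ = 12 → M; lat ⌊135.8050/10⌋ = 13 → N.
Square: lon ⌊5.9792/2⌋ = 2; lat ⌊5.8050/1⌋ = 5.
Subsquare: lon ⌊1.9792/0.0833333⌋ = 23 → x; lat ⌊0.8050/0.0416667⌋ = 19 → t.

MN25xt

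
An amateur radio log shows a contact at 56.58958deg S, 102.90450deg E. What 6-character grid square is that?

Shift to the Maidenhead origin (180°W, 90°S): lon 282.9045, lat 33.4104.
Field (20°×10°, letters A–R): 282.9045/20 → 14 → O, 33.4104/10 → 3 → D; chars OD.
Square (2°×1°, digits 0–9): 2.9045/2 → 1, 3.4104/1 → 3; chars 13.
Subsquare (5′×2.5′, letters a–x): 0.9045/0.0833333 → 10 → k, 0.4104/0.0416667 → 9 → j; chars kj.

OD13kj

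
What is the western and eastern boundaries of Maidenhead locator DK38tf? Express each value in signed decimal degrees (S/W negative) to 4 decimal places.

-112.4167, -112.3333

Field D=3, K=10: +3·20° lon, +10·10° lat → SW at lon -120°, lat 10°.
Square 3, 8: +3·2° lon, +8·1° lat → SW at lon -114°, lat 18°.
Subsquare t=19, f=5: +19·0.0833333° lon, +5·0.0416667° lat → SW at lon -112.417°, lat 18.2083°.
Cell spans 0.0833333° lon × 0.0416667° lat.
west -112.4167, east -112.3333.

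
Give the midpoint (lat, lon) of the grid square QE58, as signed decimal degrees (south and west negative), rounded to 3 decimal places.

-41.500, 151.000

Field Q=16, E=4: +16·20° lon, +4·10° lat → SW at lon 140°, lat -50°.
Square 5, 8: +5·2° lon, +8·1° lat → SW at lon 150°, lat -42°.
Cell spans 2° lon × 1° lat. Centre is SW corner plus half of each.
latitude -41.500, longitude 151.000.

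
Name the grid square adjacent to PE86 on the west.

PE76

Longitude square 8; −1 → 7.
The latitude characters are unchanged.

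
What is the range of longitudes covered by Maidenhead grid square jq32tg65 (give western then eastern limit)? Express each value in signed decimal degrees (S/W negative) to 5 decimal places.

7.63333, 7.64167

Field J=9, Q=16: +9·20° lon, +16·10° lat → SW at lon 0°, lat 70°.
Square 3, 2: +3·2° lon, +2·1° lat → SW at lon 6°, lat 72°.
Subsquare t=19, g=6: +19·0.0833333° lon, +6·0.0416667° lat → SW at lon 7.58333°, lat 72.25°.
Extended square 6, 5: +6·0.00833333° lon, +5·0.00416667° lat → SW at lon 7.63333°, lat 72.2708°.
Cell spans 0.00833333° lon × 0.00416667° lat.
west 7.63333, east 7.64167.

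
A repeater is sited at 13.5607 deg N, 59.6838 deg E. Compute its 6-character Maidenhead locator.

LK93un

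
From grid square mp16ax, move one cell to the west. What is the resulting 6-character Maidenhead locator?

MP06xx

Longitude subsquare a = 0; −1 → -1, wraps to 23 = x, carry into square.
Longitude square 1; −1 → 0.
The latitude characters are unchanged.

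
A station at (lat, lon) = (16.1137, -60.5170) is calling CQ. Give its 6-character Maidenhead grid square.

Shift to the Maidenhead origin (180°W, 90°S): lon 119.4830, lat 106.1137.
Field: 119.4830/20 → 5 → F, 106.1137/10 → 10 → K; chars FK.
Square: 19.4830/2 → 9, 6.1137/1 → 6; chars 96.
Subsquare: 1.4830/0.0833333 → 17 → r, 0.1137/0.0416667 → 2 → c; chars rc.

FK96rc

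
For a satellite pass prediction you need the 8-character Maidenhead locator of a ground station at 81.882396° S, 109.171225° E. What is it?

OA48oc08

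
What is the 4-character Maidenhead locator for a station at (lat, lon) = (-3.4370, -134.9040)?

Shift to the Maidenhead origin (180°W, 90°S): lon 45.10, lat 86.56.
Field: 45.10/20 → 2 → C, 86.56/10 → 8 → I; chars CI.
Square: 5.10/2 → 2, 6.56/1 → 6; chars 26.

CI26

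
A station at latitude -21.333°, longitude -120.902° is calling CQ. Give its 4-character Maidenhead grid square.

CG98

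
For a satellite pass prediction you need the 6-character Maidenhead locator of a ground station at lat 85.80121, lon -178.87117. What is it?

AR05nt

Add 180° to longitude and 90° to latitude: 1.1288, 175.8012.
Field: 1.1288/20 → 0 → A, 175.8012/10 → 17 → R; chars AR.
Square: 1.1288/2 → 0, 5.8012/1 → 5; chars 05.
Subsquare: 1.1288/0.0833333 → 13 → n, 0.8012/0.0416667 → 19 → t; chars nt.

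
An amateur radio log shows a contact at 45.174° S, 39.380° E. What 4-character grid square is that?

Add 180° to longitude and 90° to latitude: 219.38, 44.83.
Field (20°×10°, letters A–R): 219.38/20 → 10 → K, 44.83/10 → 4 → E; chars KE.
Square (2°×1°, digits 0–9): 19.38/2 → 9, 4.83/1 → 4; chars 94.

KE94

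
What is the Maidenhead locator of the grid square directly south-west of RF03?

Longitude square 0; −1 → -1, wraps to 9, carry into field.
Longitude field R = 17; −1 → 16 = Q.
Latitude square 3; −1 → 2.

QF92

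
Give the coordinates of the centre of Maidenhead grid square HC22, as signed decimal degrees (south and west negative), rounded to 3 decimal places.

-67.500, -35.000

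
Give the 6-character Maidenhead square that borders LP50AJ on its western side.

LP40xj

Longitude subsquare a = 0; −1 → -1, wraps to 23 = x, carry into square.
Longitude square 5; −1 → 4.
The latitude characters are unchanged.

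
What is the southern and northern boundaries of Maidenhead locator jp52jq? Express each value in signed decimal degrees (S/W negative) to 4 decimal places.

Field J=9, P=15: +9·20° lon, +15·10° lat → SW at lon 0°, lat 60°.
Square 5, 2: +5·2° lon, +2·1° lat → SW at lon 10°, lat 62°.
Subsquare j=9, q=16: +9·0.0833333° lon, +16·0.0416667° lat → SW at lon 10.75°, lat 62.6667°.
Cell spans 0.0833333° lon × 0.0416667° lat.
south 62.6667, north 62.7083.

62.6667, 62.7083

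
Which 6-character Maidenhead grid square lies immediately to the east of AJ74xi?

AJ84ai

Longitude subsquare x = 23; +1 → 24, wraps to 0 = a, carry into square.
Longitude square 7; +1 → 8.
The latitude characters are unchanged.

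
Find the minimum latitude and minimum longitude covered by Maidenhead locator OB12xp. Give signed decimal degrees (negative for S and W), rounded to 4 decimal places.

Field O=14, B=1: +14·20° lon, +1·10° lat → SW at lon 100°, lat -80°.
Square 1, 2: +1·2° lon, +2·1° lat → SW at lon 102°, lat -78°.
Subsquare x=23, p=15: +23·0.0833333° lon, +15·0.0416667° lat → SW at lon 103.917°, lat -77.375°.
latitude -77.3750, longitude 103.9167.

-77.3750, 103.9167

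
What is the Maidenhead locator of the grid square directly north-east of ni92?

OI03

Longitude square 9; +1 → 10, wraps to 0, carry into field.
Longitude field N = 13; +1 → 14 = O.
Latitude square 2; +1 → 3.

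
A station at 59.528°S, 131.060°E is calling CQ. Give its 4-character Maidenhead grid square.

PD50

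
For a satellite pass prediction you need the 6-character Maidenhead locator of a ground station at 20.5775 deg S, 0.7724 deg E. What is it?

Offset from 180°W / 90°S: lon 180.7724°, lat 69.4225°.
Field (20°×10°, letters A–R): 180.7724/20 → 9 → J, 69.4225/10 → 6 → G; chars JG.
Square (2°×1°, digits 0–9): 0.7724/2 → 0, 9.4225/1 → 9; chars 09.
Subsquare (5′×2.5′, letters a–x): 0.7724/0.0833333 → 9 → j, 0.4225/0.0416667 → 10 → k; chars jk.

JG09jk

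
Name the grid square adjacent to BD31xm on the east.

BD41am

Longitude subsquare x = 23; +1 → 24, wraps to 0 = a, carry into square.
Longitude square 3; +1 → 4.
The latitude characters are unchanged.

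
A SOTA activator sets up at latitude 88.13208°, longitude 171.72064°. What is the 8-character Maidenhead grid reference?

RR58ud61

Shift to the Maidenhead origin (180°W, 90°S): lon 351.72064, lat 178.13208.
Field: 351.72064/20 → 17 → R, 178.13208/10 → 17 → R; chars RR.
Square: 11.72064/2 → 5, 8.13208/1 → 8; chars 58.
Subsquare: 1.72064/0.0833333 → 20 → u, 0.13208/0.0416667 → 3 → d; chars ud.
Extended square: 0.05397/0.00833333 → 6, 0.00708/0.00416667 → 1; chars 61.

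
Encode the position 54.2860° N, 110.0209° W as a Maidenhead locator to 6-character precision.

Offset from 180°W / 90°S: lon 69.9791°, lat 144.2860°.
Field: 69.9791/20 → 3 → D, 144.2860/10 → 14 → O; chars DO.
Square: 9.9791/2 → 4, 4.2860/1 → 4; chars 44.
Subsquare: 1.9791/0.0833333 → 23 → x, 0.2860/0.0416667 → 6 → g; chars xg.

DO44xg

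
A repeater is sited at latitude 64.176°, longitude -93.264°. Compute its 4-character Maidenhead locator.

EP34

Add 180° to longitude and 90° to latitude: 86.74, 154.18.
Field (20°×10°, letters A–R): lon ⌊86.74/20⌋ = 4 → E; lat ⌊154.18/10⌋ = 15 → P.
Square (2°×1°, digits 0–9): lon ⌊6.74/2⌋ = 3; lat ⌊4.18/1⌋ = 4.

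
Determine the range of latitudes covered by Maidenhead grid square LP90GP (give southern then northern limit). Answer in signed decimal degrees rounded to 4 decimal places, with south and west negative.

60.6250, 60.6667

Field L=11, P=15: +11·20° lon, +15·10° lat → SW at lon 40°, lat 60°.
Square 9, 0: +9·2° lon, +0·1° lat → SW at lon 58°, lat 60°.
Subsquare g=6, p=15: +6·0.0833333° lon, +15·0.0416667° lat → SW at lon 58.5°, lat 60.625°.
Cell spans 0.0833333° lon × 0.0416667° lat.
south 60.6250, north 60.6667.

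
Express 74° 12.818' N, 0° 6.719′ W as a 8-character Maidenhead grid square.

IQ94wf61

Add 180° to longitude and 90° to latitude: 179.88802, 164.21363.
Field (20°×10°, letters A–R): lon ⌊179.88802/20⌋ = 8 → I; lat ⌊164.21363/10⌋ = 16 → Q.
Square (2°×1°, digits 0–9): lon ⌊19.88802/2⌋ = 9; lat ⌊4.21363/1⌋ = 4.
Subsquare (5′×2.5′, letters a–x): lon ⌊1.88802/0.0833333⌋ = 22 → w; lat ⌊0.21363/0.0416667⌋ = 5 → f.
Extended square (30″×15″, digits 0–9): lon ⌊0.05468/0.00833333⌋ = 6; lat ⌊0.00530/0.00416667⌋ = 1.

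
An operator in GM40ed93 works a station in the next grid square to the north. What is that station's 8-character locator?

Latitude extended square 3; +1 → 4.
The longitude characters are unchanged.

GM40ed94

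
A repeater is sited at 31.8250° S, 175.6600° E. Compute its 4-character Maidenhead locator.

RF78

Shift to the Maidenhead origin (180°W, 90°S): lon 355.66, lat 58.17.
Field: 355.66/20 → 17 → R, 58.17/10 → 5 → F; chars RF.
Square: 15.66/2 → 7, 8.17/1 → 8; chars 78.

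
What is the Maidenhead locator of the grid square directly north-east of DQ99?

Longitude square 9; +1 → 10, wraps to 0, carry into field.
Longitude field D = 3; +1 → 4 = E.
Latitude square 9; +1 → 10, wraps to 0, carry into field.
Latitude field Q = 16; +1 → 17 = R.

ER00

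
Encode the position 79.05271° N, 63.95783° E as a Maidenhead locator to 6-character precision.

MQ19xb

Offset from 180°W / 90°S: lon 243.9578°, lat 169.0527°.
Field: 243.9578/20 → 12 → M, 169.0527/10 → 16 → Q; chars MQ.
Square: 3.9578/2 → 1, 9.0527/1 → 9; chars 19.
Subsquare: 1.9578/0.0833333 → 23 → x, 0.0527/0.0416667 → 1 → b; chars xb.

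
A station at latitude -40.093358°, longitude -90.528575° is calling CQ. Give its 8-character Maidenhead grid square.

EE49rv67

Add 180° to longitude and 90° to latitude: 89.47142, 49.90664.
Field (20°×10°, letters A–R): lon ⌊89.47142/20⌋ = 4 → E; lat ⌊49.90664/10⌋ = 4 → E.
Square (2°×1°, digits 0–9): lon ⌊9.47142/2⌋ = 4; lat ⌊9.90664/1⌋ = 9.
Subsquare (5′×2.5′, letters a–x): lon ⌊1.47142/0.0833333⌋ = 17 → r; lat ⌊0.90664/0.0416667⌋ = 21 → v.
Extended square (30″×15″, digits 0–9): lon ⌊0.05476/0.00833333⌋ = 6; lat ⌊0.03164/0.00416667⌋ = 7.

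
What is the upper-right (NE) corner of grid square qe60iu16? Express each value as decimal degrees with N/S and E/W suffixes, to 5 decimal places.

49.13750° S, 152.68333° E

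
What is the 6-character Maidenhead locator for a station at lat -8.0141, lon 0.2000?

JI01cx

Shift to the Maidenhead origin (180°W, 90°S): lon 180.2000, lat 81.9859.
Field: lon ⌊180.2000/20⌋ = 9 → J; lat ⌊81.9859/10⌋ = 8 → I.
Square: lon ⌊0.2000/2⌋ = 0; lat ⌊1.9859/1⌋ = 1.
Subsquare: lon ⌊0.2000/0.0833333⌋ = 2 → c; lat ⌊0.9859/0.0416667⌋ = 23 → x.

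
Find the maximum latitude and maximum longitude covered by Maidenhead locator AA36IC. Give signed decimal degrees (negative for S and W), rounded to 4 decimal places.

Field A=0, A=0: +0·20° lon, +0·10° lat → SW at lon -180°, lat -90°.
Square 3, 6: +3·2° lon, +6·1° lat → SW at lon -174°, lat -84°.
Subsquare i=8, c=2: +8·0.0833333° lon, +2·0.0416667° lat → SW at lon -173.333°, lat -83.9167°.
Cell spans 0.0833333° lon × 0.0416667° lat. NE corner is SW corner plus one full cell.
latitude -83.8750, longitude -173.2500.

-83.8750, -173.2500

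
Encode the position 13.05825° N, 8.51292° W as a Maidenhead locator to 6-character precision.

Offset from 180°W / 90°S: lon 171.4871°, lat 103.0583°.
Field: lon ⌊171.4871/20⌋ = 8 → I; lat ⌊103.0583/10⌋ = 10 → K.
Square: lon ⌊11.4871/2⌋ = 5; lat ⌊3.0583/1⌋ = 3.
Subsquare: lon ⌊1.4871/0.0833333⌋ = 17 → r; lat ⌊0.0583/0.0416667⌋ = 1 → b.

IK53rb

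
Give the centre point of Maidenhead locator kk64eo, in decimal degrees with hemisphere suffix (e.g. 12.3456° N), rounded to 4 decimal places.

Field K=10, K=10: +10·20° lon, +10·10° lat → SW at lon 20°, lat 10°.
Square 6, 4: +6·2° lon, +4·1° lat → SW at lon 32°, lat 14°.
Subsquare e=4, o=14: +4·0.0833333° lon, +14·0.0416667° lat → SW at lon 32.3333°, lat 14.5833°.
Cell spans 0.0833333° lon × 0.0416667° lat. Centre is SW corner plus half of each.
latitude 14.6042° N, longitude 32.3750° E.

14.6042° N, 32.3750° E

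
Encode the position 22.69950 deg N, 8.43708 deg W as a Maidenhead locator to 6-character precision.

Offset from 180°W / 90°S: lon 171.5629°, lat 112.6995°.
Field: lon ⌊171.5629/20⌋ = 8 → I; lat ⌊112.6995/10⌋ = 11 → L.
Square: lon ⌊11.5629/2⌋ = 5; lat ⌊2.6995/1⌋ = 2.
Subsquare: lon ⌊1.5629/0.0833333⌋ = 18 → s; lat ⌊0.6995/0.0416667⌋ = 16 → q.

IL52sq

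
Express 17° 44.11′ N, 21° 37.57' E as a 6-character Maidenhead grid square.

KK07tr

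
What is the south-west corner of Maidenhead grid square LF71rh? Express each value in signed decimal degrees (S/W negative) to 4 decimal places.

Field L=11, F=5: +11·20° lon, +5·10° lat → SW at lon 40°, lat -40°.
Square 7, 1: +7·2° lon, +1·1° lat → SW at lon 54°, lat -39°.
Subsquare r=17, h=7: +17·0.0833333° lon, +7·0.0416667° lat → SW at lon 55.4167°, lat -38.7083°.
latitude -38.7083, longitude 55.4167.

-38.7083, 55.4167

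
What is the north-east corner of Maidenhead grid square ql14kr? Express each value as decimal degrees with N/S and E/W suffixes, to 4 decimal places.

Field Q=16, L=11: +16·20° lon, +11·10° lat → SW at lon 140°, lat 20°.
Square 1, 4: +1·2° lon, +4·1° lat → SW at lon 142°, lat 24°.
Subsquare k=10, r=17: +10·0.0833333° lon, +17·0.0416667° lat → SW at lon 142.833°, lat 24.7083°.
Cell spans 0.0833333° lon × 0.0416667° lat. NE corner is SW corner plus one full cell.
latitude 24.7500° N, longitude 142.9167° E.

24.7500° N, 142.9167° E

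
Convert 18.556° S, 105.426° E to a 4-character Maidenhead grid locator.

Add 180° to longitude and 90° to latitude: 285.43, 71.44.
Field (20°×10°, letters A–R): lon ⌊285.43/20⌋ = 14 → O; lat ⌊71.44/10⌋ = 7 → H.
Square (2°×1°, digits 0–9): lon ⌊5.43/2⌋ = 2; lat ⌊1.44/1⌋ = 1.

OH21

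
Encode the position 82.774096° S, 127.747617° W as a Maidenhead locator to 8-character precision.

CA67df04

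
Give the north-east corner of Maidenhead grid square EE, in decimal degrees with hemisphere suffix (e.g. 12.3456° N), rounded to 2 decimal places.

40.00° S, 80.00° W

Field E=4, E=4: +4·20° lon, +4·10° lat → SW at lon -100°, lat -50°.
Cell spans 20° lon × 10° lat. NE corner is SW corner plus one full cell.
latitude 40.00° S, longitude 80.00° W.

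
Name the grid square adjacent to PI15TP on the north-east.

PI15uq

Longitude subsquare t = 19; +1 → 20 = u.
Latitude subsquare p = 15; +1 → 16 = q.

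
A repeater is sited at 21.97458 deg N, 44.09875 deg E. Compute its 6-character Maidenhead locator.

Shift to the Maidenhead origin (180°W, 90°S): lon 224.0987, lat 111.9746.
Field (20°×10°, letters A–R): lon ⌊224.0987/20⌋ = 11 → L; lat ⌊111.9746/10⌋ = 11 → L.
Square (2°×1°, digits 0–9): lon ⌊4.0987/2⌋ = 2; lat ⌊1.9746/1⌋ = 1.
Subsquare (5′×2.5′, letters a–x): lon ⌊0.0987/0.0833333⌋ = 1 → b; lat ⌊0.9746/0.0416667⌋ = 23 → x.

LL21bx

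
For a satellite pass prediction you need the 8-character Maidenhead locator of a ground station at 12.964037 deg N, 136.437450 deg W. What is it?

Add 180° to longitude and 90° to latitude: 43.56255, 102.96404.
Field: 43.56255/20 → 2 → C, 102.96404/10 → 10 → K; chars CK.
Square: 3.56255/2 → 1, 2.96404/1 → 2; chars 12.
Subsquare: 1.56255/0.0833333 → 18 → s, 0.96404/0.0416667 → 23 → x; chars sx.
Extended square: 0.06255/0.00833333 → 7, 0.00570/0.00416667 → 1; chars 71.

CK12sx71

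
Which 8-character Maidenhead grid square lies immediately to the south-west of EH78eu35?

EH78eu24

Longitude extended square 3; −1 → 2.
Latitude extended square 5; −1 → 4.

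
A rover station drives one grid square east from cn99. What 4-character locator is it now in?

DN09

Longitude square 9; +1 → 10, wraps to 0, carry into field.
Longitude field C = 2; +1 → 3 = D.
The latitude characters are unchanged.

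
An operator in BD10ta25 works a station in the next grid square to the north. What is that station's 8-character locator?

BD10ta26

Latitude extended square 5; +1 → 6.
The longitude characters are unchanged.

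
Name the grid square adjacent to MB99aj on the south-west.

Longitude subsquare a = 0; −1 → -1, wraps to 23 = x, carry into square.
Longitude square 9; −1 → 8.
Latitude subsquare j = 9; −1 → 8 = i.

MB89xi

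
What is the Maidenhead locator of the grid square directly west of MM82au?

MM72xu

Longitude subsquare a = 0; −1 → -1, wraps to 23 = x, carry into square.
Longitude square 8; −1 → 7.
The latitude characters are unchanged.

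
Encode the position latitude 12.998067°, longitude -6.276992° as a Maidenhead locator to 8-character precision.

IK62ux69

Add 180° to longitude and 90° to latitude: 173.72301, 102.99807.
Field: 173.72301/20 → 8 → I, 102.99807/10 → 10 → K; chars IK.
Square: 13.72301/2 → 6, 2.99807/1 → 2; chars 62.
Subsquare: 1.72301/0.0833333 → 20 → u, 0.99807/0.0416667 → 23 → x; chars ux.
Extended square: 0.05634/0.00833333 → 6, 0.03973/0.00416667 → 9; chars 69.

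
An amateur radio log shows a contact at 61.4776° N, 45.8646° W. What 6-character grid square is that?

Shift to the Maidenhead origin (180°W, 90°S): lon 134.1354, lat 151.4776.
Field: 134.1354/20 → 6 → G, 151.4776/10 → 15 → P; chars GP.
Square: 14.1354/2 → 7, 1.4776/1 → 1; chars 71.
Subsquare: 0.1354/0.0833333 → 1 → b, 0.4776/0.0416667 → 11 → l; chars bl.

GP71bl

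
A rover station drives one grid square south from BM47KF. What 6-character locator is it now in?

BM47ke

Latitude subsquare f = 5; −1 → 4 = e.
The longitude characters are unchanged.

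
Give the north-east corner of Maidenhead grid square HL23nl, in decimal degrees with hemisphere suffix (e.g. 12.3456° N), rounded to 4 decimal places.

23.5000° N, 34.8333° W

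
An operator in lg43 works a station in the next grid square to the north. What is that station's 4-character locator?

LG44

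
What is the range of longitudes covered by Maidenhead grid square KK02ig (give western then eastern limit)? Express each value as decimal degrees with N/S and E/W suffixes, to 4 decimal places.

20.6667° E, 20.7500° E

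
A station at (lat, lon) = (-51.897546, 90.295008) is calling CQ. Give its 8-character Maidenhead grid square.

Offset from 180°W / 90°S: lon 270.29501°, lat 38.10245°.
Field: lon ⌊270.29501/20⌋ = 13 → N; lat ⌊38.10245/10⌋ = 3 → D.
Square: lon ⌊10.29501/2⌋ = 5; lat ⌊8.10245/1⌋ = 8.
Subsquare: lon ⌊0.29501/0.0833333⌋ = 3 → d; lat ⌊0.10245/0.0416667⌋ = 2 → c.
Extended square: lon ⌊0.04501/0.00833333⌋ = 5; lat ⌊0.01912/0.00416667⌋ = 4.

ND58dc54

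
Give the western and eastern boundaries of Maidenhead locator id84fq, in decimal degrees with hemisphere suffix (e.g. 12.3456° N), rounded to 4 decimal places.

Field I=8, D=3: +8·20° lon, +3·10° lat → SW at lon -20°, lat -60°.
Square 8, 4: +8·2° lon, +4·1° lat → SW at lon -4°, lat -56°.
Subsquare f=5, q=16: +5·0.0833333° lon, +16·0.0416667° lat → SW at lon -3.58333°, lat -55.3333°.
Cell spans 0.0833333° lon × 0.0416667° lat.
west 3.5833° W, east 3.5000° W.

3.5833° W, 3.5000° W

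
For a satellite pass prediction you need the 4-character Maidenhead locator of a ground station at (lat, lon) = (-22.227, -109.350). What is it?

DG57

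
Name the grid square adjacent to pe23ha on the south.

Latitude subsquare a = 0; −1 → -1, wraps to 23 = x, carry into square.
Latitude square 3; −1 → 2.
The longitude characters are unchanged.

PE22hx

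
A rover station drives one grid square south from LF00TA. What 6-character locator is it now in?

Latitude subsquare a = 0; −1 → -1, wraps to 23 = x, carry into square.
Latitude square 0; −1 → -1, wraps to 9, carry into field.
Latitude field F = 5; −1 → 4 = E.
The longitude characters are unchanged.

LE09tx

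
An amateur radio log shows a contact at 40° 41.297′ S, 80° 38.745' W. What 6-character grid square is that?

Add 180° to longitude and 90° to latitude: 99.3542, 49.3117.
Field: 99.3542/20 → 4 → E, 49.3117/10 → 4 → E; chars EE.
Square: 19.3542/2 → 9, 9.3117/1 → 9; chars 99.
Subsquare: 1.3542/0.0833333 → 16 → q, 0.3117/0.0416667 → 7 → h; chars qh.

EE99qh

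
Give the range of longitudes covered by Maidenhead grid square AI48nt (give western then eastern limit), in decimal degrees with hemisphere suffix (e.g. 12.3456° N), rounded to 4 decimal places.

170.9167° W, 170.8333° W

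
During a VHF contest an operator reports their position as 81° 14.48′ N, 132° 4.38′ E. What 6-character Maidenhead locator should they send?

PR61af

Add 180° to longitude and 90° to latitude: 312.0730, 171.2413.
Field: 312.0730/20 → 15 → P, 171.2413/10 → 17 → R; chars PR.
Square: 12.0730/2 → 6, 1.2413/1 → 1; chars 61.
Subsquare: 0.0730/0.0833333 → 0 → a, 0.2413/0.0416667 → 5 → f; chars af.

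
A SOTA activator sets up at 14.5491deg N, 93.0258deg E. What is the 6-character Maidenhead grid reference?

Add 180° to longitude and 90° to latitude: 273.0258, 104.5491.
Field (20°×10°, letters A–R): lon ⌊273.0258/20⌋ = 13 → N; lat ⌊104.5491/10⌋ = 10 → K.
Square (2°×1°, digits 0–9): lon ⌊13.0258/2⌋ = 6; lat ⌊4.5491/1⌋ = 4.
Subsquare (5′×2.5′, letters a–x): lon ⌊1.0258/0.0833333⌋ = 12 → m; lat ⌊0.5491/0.0416667⌋ = 13 → n.

NK64mn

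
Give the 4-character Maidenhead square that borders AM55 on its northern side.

AM56

Latitude square 5; +1 → 6.
The longitude characters are unchanged.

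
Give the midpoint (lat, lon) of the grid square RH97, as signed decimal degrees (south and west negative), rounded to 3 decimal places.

Field R=17, H=7: +17·20° lon, +7·10° lat → SW at lon 160°, lat -20°.
Square 9, 7: +9·2° lon, +7·1° lat → SW at lon 178°, lat -13°.
Cell spans 2° lon × 1° lat. Centre is SW corner plus half of each.
latitude -12.500, longitude 179.000.

-12.500, 179.000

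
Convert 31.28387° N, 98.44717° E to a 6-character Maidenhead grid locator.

NM91fg

Add 180° to longitude and 90° to latitude: 278.4472, 121.2839.
Field (20°×10°, letters A–R): lon ⌊278.4472/20⌋ = 13 → N; lat ⌊121.2839/10⌋ = 12 → M.
Square (2°×1°, digits 0–9): lon ⌊18.4472/2⌋ = 9; lat ⌊1.2839/1⌋ = 1.
Subsquare (5′×2.5′, letters a–x): lon ⌊0.4472/0.0833333⌋ = 5 → f; lat ⌊0.2839/0.0416667⌋ = 6 → g.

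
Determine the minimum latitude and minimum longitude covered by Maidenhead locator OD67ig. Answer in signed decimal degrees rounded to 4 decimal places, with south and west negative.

Field O=14, D=3: +14·20° lon, +3·10° lat → SW at lon 100°, lat -60°.
Square 6, 7: +6·2° lon, +7·1° lat → SW at lon 112°, lat -53°.
Subsquare i=8, g=6: +8·0.0833333° lon, +6·0.0416667° lat → SW at lon 112.667°, lat -52.75°.
latitude -52.7500, longitude 112.6667.

-52.7500, 112.6667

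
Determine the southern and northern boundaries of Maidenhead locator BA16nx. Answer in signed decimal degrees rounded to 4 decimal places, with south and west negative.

Field B=1, A=0: +1·20° lon, +0·10° lat → SW at lon -160°, lat -90°.
Square 1, 6: +1·2° lon, +6·1° lat → SW at lon -158°, lat -84°.
Subsquare n=13, x=23: +13·0.0833333° lon, +23·0.0416667° lat → SW at lon -156.917°, lat -83.0417°.
Cell spans 0.0833333° lon × 0.0416667° lat.
south -83.0417, north -83.0000.

-83.0417, -83.0000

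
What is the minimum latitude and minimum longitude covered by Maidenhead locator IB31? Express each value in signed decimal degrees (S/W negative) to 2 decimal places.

-79.00, -14.00

Field I=8, B=1: +8·20° lon, +1·10° lat → SW at lon -20°, lat -80°.
Square 3, 1: +3·2° lon, +1·1° lat → SW at lon -14°, lat -79°.
latitude -79.00, longitude -14.00.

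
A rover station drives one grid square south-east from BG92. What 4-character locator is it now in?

CG01

Longitude square 9; +1 → 10, wraps to 0, carry into field.
Longitude field B = 1; +1 → 2 = C.
Latitude square 2; −1 → 1.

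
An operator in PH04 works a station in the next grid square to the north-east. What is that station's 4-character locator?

Longitude square 0; +1 → 1.
Latitude square 4; +1 → 5.

PH15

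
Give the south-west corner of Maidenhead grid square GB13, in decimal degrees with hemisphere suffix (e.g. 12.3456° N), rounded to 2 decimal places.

77.00° S, 58.00° W

Field G=6, B=1: +6·20° lon, +1·10° lat → SW at lon -60°, lat -80°.
Square 1, 3: +1·2° lon, +3·1° lat → SW at lon -58°, lat -77°.
latitude 77.00° S, longitude 58.00° W.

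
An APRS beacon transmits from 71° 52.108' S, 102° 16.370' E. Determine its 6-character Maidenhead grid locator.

Offset from 180°W / 90°S: lon 282.2728°, lat 18.1315°.
Field: 282.2728/20 → 14 → O, 18.1315/10 → 1 → B; chars OB.
Square: 2.2728/2 → 1, 8.1315/1 → 8; chars 18.
Subsquare: 0.2728/0.0833333 → 3 → d, 0.1315/0.0416667 → 3 → d; chars dd.

OB18dd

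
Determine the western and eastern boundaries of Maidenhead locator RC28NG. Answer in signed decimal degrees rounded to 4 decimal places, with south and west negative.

Field R=17, C=2: +17·20° lon, +2·10° lat → SW at lon 160°, lat -70°.
Square 2, 8: +2·2° lon, +8·1° lat → SW at lon 164°, lat -62°.
Subsquare n=13, g=6: +13·0.0833333° lon, +6·0.0416667° lat → SW at lon 165.083°, lat -61.75°.
Cell spans 0.0833333° lon × 0.0416667° lat.
west 165.0833, east 165.1667.

165.0833, 165.1667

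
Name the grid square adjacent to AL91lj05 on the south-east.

AL91lj14

Longitude extended square 0; +1 → 1.
Latitude extended square 5; −1 → 4.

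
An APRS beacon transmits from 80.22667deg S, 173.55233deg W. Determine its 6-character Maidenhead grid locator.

Offset from 180°W / 90°S: lon 6.4477°, lat 9.7733°.
Field (20°×10°, letters A–R): lon ⌊6.4477/20⌋ = 0 → A; lat ⌊9.7733/10⌋ = 0 → A.
Square (2°×1°, digits 0–9): lon ⌊6.4477/2⌋ = 3; lat ⌊9.7733/1⌋ = 9.
Subsquare (5′×2.5′, letters a–x): lon ⌊0.4477/0.0833333⌋ = 5 → f; lat ⌊0.7733/0.0416667⌋ = 18 → s.

AA39fs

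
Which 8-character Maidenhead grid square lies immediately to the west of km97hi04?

KM97gi94

Longitude extended square 0; −1 → -1, wraps to 9, carry into subsquare.
Longitude subsquare h = 7; −1 → 6 = g.
The latitude characters are unchanged.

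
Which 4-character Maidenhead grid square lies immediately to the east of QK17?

QK27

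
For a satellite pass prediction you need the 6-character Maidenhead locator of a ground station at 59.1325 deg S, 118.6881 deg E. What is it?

OD90iu

Add 180° to longitude and 90° to latitude: 298.6881, 30.8675.
Field (20°×10°, letters A–R): lon ⌊298.6881/20⌋ = 14 → O; lat ⌊30.8675/10⌋ = 3 → D.
Square (2°×1°, digits 0–9): lon ⌊18.6881/2⌋ = 9; lat ⌊0.8675/1⌋ = 0.
Subsquare (5′×2.5′, letters a–x): lon ⌊0.6881/0.0833333⌋ = 8 → i; lat ⌊0.8675/0.0416667⌋ = 20 → u.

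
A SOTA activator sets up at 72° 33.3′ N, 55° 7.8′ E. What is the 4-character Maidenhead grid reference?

LQ72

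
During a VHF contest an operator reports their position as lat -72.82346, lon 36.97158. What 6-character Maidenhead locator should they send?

KB87le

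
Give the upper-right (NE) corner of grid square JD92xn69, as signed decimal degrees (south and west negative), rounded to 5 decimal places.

-57.41667, 19.97500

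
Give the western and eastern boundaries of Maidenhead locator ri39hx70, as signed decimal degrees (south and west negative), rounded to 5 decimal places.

Field R=17, I=8: +17·20° lon, +8·10° lat → SW at lon 160°, lat -10°.
Square 3, 9: +3·2° lon, +9·1° lat → SW at lon 166°, lat -1°.
Subsquare h=7, x=23: +7·0.0833333° lon, +23·0.0416667° lat → SW at lon 166.583°, lat -0.0416667°.
Extended square 7, 0: +7·0.00833333° lon, +0·0.00416667° lat → SW at lon 166.642°, lat -0.0416667°.
Cell spans 0.00833333° lon × 0.00416667° lat.
west 166.64167, east 166.65000.

166.64167, 166.65000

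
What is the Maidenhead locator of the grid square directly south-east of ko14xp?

Longitude subsquare x = 23; +1 → 24, wraps to 0 = a, carry into square.
Longitude square 1; +1 → 2.
Latitude subsquare p = 15; −1 → 14 = o.

KO24ao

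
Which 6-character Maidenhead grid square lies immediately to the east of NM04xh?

NM14ah

Longitude subsquare x = 23; +1 → 24, wraps to 0 = a, carry into square.
Longitude square 0; +1 → 1.
The latitude characters are unchanged.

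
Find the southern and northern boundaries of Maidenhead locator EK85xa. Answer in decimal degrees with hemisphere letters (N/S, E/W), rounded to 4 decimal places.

15.0000° N, 15.0417° N

Field E=4, K=10: +4·20° lon, +10·10° lat → SW at lon -100°, lat 10°.
Square 8, 5: +8·2° lon, +5·1° lat → SW at lon -84°, lat 15°.
Subsquare x=23, a=0: +23·0.0833333° lon, +0·0.0416667° lat → SW at lon -82.0833°, lat 15°.
Cell spans 0.0833333° lon × 0.0416667° lat.
south 15.0000° N, north 15.0417° N.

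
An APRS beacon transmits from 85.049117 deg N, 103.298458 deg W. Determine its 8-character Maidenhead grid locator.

DR85ib41

Add 180° to longitude and 90° to latitude: 76.70154, 175.04912.
Field: lon ⌊76.70154/20⌋ = 3 → D; lat ⌊175.04912/10⌋ = 17 → R.
Square: lon ⌊16.70154/2⌋ = 8; lat ⌊5.04912/1⌋ = 5.
Subsquare: lon ⌊0.70154/0.0833333⌋ = 8 → i; lat ⌊0.04912/0.0416667⌋ = 1 → b.
Extended square: lon ⌊0.03488/0.00833333⌋ = 4; lat ⌊0.00745/0.00416667⌋ = 1.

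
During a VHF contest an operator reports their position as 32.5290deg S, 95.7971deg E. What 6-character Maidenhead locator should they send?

NF77vl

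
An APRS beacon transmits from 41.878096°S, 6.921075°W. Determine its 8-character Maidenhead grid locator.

IE68mc99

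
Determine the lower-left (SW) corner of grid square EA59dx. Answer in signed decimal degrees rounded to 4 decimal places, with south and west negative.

Field E=4, A=0: +4·20° lon, +0·10° lat → SW at lon -100°, lat -90°.
Square 5, 9: +5·2° lon, +9·1° lat → SW at lon -90°, lat -81°.
Subsquare d=3, x=23: +3·0.0833333° lon, +23·0.0416667° lat → SW at lon -89.75°, lat -80.0417°.
latitude -80.0417, longitude -89.7500.

-80.0417, -89.7500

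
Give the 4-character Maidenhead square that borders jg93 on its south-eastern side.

KG02

Longitude square 9; +1 → 10, wraps to 0, carry into field.
Longitude field J = 9; +1 → 10 = K.
Latitude square 3; −1 → 2.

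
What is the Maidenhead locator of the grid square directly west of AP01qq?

AP01pq

Longitude subsquare q = 16; −1 → 15 = p.
The latitude characters are unchanged.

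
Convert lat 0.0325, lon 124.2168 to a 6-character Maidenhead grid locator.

PJ20ca

Add 180° to longitude and 90° to latitude: 304.2168, 90.0325.
Field: lon ⌊304.2168/20⌋ = 15 → P; lat ⌊90.0325/10⌋ = 9 → J.
Square: lon ⌊4.2168/2⌋ = 2; lat ⌊0.0325/1⌋ = 0.
Subsquare: lon ⌊0.2168/0.0833333⌋ = 2 → c; lat ⌊0.0325/0.0416667⌋ = 0 → a.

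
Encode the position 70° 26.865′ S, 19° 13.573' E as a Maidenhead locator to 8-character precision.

JB99on72

Add 180° to longitude and 90° to latitude: 199.22622, 19.55225.
Field (20°×10°, letters A–R): 199.22622/20 → 9 → J, 19.55225/10 → 1 → B; chars JB.
Square (2°×1°, digits 0–9): 19.22622/2 → 9, 9.55225/1 → 9; chars 99.
Subsquare (5′×2.5′, letters a–x): 1.22622/0.0833333 → 14 → o, 0.55225/0.0416667 → 13 → n; chars on.
Extended square (30″×15″, digits 0–9): 0.05955/0.00833333 → 7, 0.01058/0.00416667 → 2; chars 72.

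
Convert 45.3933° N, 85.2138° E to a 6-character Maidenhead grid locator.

Add 180° to longitude and 90° to latitude: 265.2138, 135.3933.
Field: 265.2138/20 → 13 → N, 135.3933/10 → 13 → N; chars NN.
Square: 5.2138/2 → 2, 5.3933/1 → 5; chars 25.
Subsquare: 1.2138/0.0833333 → 14 → o, 0.3933/0.0416667 → 9 → j; chars oj.

NN25oj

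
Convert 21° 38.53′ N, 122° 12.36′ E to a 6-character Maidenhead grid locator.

PL11cp

Add 180° to longitude and 90° to latitude: 302.2060, 111.6422.
Field: 302.2060/20 → 15 → P, 111.6422/10 → 11 → L; chars PL.
Square: 2.2060/2 → 1, 1.6422/1 → 1; chars 11.
Subsquare: 0.2060/0.0833333 → 2 → c, 0.6422/0.0416667 → 15 → p; chars cp.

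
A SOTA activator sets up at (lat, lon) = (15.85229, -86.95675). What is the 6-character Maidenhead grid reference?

EK65mu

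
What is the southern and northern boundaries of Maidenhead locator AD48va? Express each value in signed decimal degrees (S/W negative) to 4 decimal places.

Field A=0, D=3: +0·20° lon, +3·10° lat → SW at lon -180°, lat -60°.
Square 4, 8: +4·2° lon, +8·1° lat → SW at lon -172°, lat -52°.
Subsquare v=21, a=0: +21·0.0833333° lon, +0·0.0416667° lat → SW at lon -170.25°, lat -52°.
Cell spans 0.0833333° lon × 0.0416667° lat.
south -52.0000, north -51.9583.

-52.0000, -51.9583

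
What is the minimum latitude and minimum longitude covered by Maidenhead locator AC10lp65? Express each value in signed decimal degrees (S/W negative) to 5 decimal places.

Field A=0, C=2: +0·20° lon, +2·10° lat → SW at lon -180°, lat -70°.
Square 1, 0: +1·2° lon, +0·1° lat → SW at lon -178°, lat -70°.
Subsquare l=11, p=15: +11·0.0833333° lon, +15·0.0416667° lat → SW at lon -177.083°, lat -69.375°.
Extended square 6, 5: +6·0.00833333° lon, +5·0.00416667° lat → SW at lon -177.033°, lat -69.3542°.
latitude -69.35417, longitude -177.03333.

-69.35417, -177.03333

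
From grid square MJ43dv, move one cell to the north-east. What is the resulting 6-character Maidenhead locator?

Longitude subsquare d = 3; +1 → 4 = e.
Latitude subsquare v = 21; +1 → 22 = w.

MJ43ew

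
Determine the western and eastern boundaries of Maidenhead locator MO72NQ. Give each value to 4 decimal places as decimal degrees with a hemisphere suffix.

75.0833° E, 75.1667° E

Field M=12, O=14: +12·20° lon, +14·10° lat → SW at lon 60°, lat 50°.
Square 7, 2: +7·2° lon, +2·1° lat → SW at lon 74°, lat 52°.
Subsquare n=13, q=16: +13·0.0833333° lon, +16·0.0416667° lat → SW at lon 75.0833°, lat 52.6667°.
Cell spans 0.0833333° lon × 0.0416667° lat.
west 75.0833° E, east 75.1667° E.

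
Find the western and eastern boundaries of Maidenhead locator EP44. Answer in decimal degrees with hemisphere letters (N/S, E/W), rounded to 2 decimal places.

92.00° W, 90.00° W

Field E=4, P=15: +4·20° lon, +15·10° lat → SW at lon -100°, lat 60°.
Square 4, 4: +4·2° lon, +4·1° lat → SW at lon -92°, lat 64°.
Cell spans 2° lon × 1° lat.
west 92.00° W, east 90.00° W.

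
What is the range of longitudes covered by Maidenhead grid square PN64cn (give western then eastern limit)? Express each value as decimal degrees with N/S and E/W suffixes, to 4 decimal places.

Field P=15, N=13: +15·20° lon, +13·10° lat → SW at lon 120°, lat 40°.
Square 6, 4: +6·2° lon, +4·1° lat → SW at lon 132°, lat 44°.
Subsquare c=2, n=13: +2·0.0833333° lon, +13·0.0416667° lat → SW at lon 132.167°, lat 44.5417°.
Cell spans 0.0833333° lon × 0.0416667° lat.
west 132.1667° E, east 132.2500° E.

132.1667° E, 132.2500° E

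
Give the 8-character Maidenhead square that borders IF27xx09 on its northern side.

IF28xa00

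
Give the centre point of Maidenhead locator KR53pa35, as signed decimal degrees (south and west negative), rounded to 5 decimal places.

83.02292, 31.27917

Field K=10, R=17: +10·20° lon, +17·10° lat → SW at lon 20°, lat 80°.
Square 5, 3: +5·2° lon, +3·1° lat → SW at lon 30°, lat 83°.
Subsquare p=15, a=0: +15·0.0833333° lon, +0·0.0416667° lat → SW at lon 31.25°, lat 83°.
Extended square 3, 5: +3·0.00833333° lon, +5·0.00416667° lat → SW at lon 31.275°, lat 83.0208°.
Cell spans 0.00833333° lon × 0.00416667° lat. Centre is SW corner plus half of each.
latitude 83.02292, longitude 31.27917.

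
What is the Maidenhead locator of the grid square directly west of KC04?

Longitude square 0; −1 → -1, wraps to 9, carry into field.
Longitude field K = 10; −1 → 9 = J.
The latitude characters are unchanged.

JC94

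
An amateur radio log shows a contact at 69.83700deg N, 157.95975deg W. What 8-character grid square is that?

Shift to the Maidenhead origin (180°W, 90°S): lon 22.04025, lat 159.83700.
Field: lon ⌊22.04025/20⌋ = 1 → B; lat ⌊159.83700/10⌋ = 15 → P.
Square: lon ⌊2.04025/2⌋ = 1; lat ⌊9.83700/1⌋ = 9.
Subsquare: lon ⌊0.04025/0.0833333⌋ = 0 → a; lat ⌊0.83700/0.0416667⌋ = 20 → u.
Extended square: lon ⌊0.04025/0.00833333⌋ = 4; lat ⌊0.00367/0.00416667⌋ = 0.

BP19au40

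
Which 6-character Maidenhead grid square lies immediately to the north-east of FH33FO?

Longitude subsquare f = 5; +1 → 6 = g.
Latitude subsquare o = 14; +1 → 15 = p.

FH33gp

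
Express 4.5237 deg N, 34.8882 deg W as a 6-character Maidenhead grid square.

HJ24nm

Offset from 180°W / 90°S: lon 145.1118°, lat 94.5237°.
Field: lon ⌊145.1118/20⌋ = 7 → H; lat ⌊94.5237/10⌋ = 9 → J.
Square: lon ⌊5.1118/2⌋ = 2; lat ⌊4.5237/1⌋ = 4.
Subsquare: lon ⌊1.1118/0.0833333⌋ = 13 → n; lat ⌊0.5237/0.0416667⌋ = 12 → m.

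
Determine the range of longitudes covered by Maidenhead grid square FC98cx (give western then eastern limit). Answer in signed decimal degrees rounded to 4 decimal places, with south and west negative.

-61.8333, -61.7500

Field F=5, C=2: +5·20° lon, +2·10° lat → SW at lon -80°, lat -70°.
Square 9, 8: +9·2° lon, +8·1° lat → SW at lon -62°, lat -62°.
Subsquare c=2, x=23: +2·0.0833333° lon, +23·0.0416667° lat → SW at lon -61.8333°, lat -61.0417°.
Cell spans 0.0833333° lon × 0.0416667° lat.
west -61.8333, east -61.7500.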